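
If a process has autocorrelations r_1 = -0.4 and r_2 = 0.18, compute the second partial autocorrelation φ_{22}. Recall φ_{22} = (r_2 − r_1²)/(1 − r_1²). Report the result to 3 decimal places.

0.024

φ_{22} = (r_2 − r_1²) / (1 − r_1²)
r_1² = (-0.4)² = 0.16
Numerator = 0.18 − 0.1600 = 0.0200; denominator = 1 − 0.1600 = 0.8400
φ_{22} = 0.0200 / 0.8400 = 0.024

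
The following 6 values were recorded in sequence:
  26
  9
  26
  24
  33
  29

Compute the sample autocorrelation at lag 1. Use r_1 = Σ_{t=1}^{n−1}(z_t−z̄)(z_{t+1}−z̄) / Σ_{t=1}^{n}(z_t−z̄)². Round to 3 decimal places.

-0.039

Mean z̄ = (26 + 9 + 26 + 24 + 33 + 29)/6 = 24.5000
Σ(z_t−z̄)(z_{t+1}−z̄) = (-23.2500) + (-23.2500) + (-0.7500) + (-4.2500) + (38.2500) = -13.2500
Denominator Σ(z_t−z̄)² = 337.5000
r_1 = -13.2500 / 337.5000 = -0.039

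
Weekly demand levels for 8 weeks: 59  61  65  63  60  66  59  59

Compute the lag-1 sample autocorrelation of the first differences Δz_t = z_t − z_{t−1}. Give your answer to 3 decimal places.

First differences Δz: 2, 4, -2, -3, 6, -7, 0
Mean of differences = 0.0000
Numerator Σ(Δz_t−Δz̄)(Δz_{t+1}−Δz̄) = -54.0000
Denominator Σ(Δz_t−Δz̄)² = 118.0000
r_1(Δz) = -54.0000 / 118.0000 = -0.458

-0.458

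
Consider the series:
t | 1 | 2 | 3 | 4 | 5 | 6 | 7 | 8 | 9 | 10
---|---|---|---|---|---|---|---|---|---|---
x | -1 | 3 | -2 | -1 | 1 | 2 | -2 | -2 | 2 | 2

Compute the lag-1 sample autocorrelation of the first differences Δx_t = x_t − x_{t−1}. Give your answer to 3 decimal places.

First differences Δx: 4, -5, 1, 2, 1, -4, 0, 4, 0
Mean of differences = 0.3333
Numerator Σ(Δx_t−Δx̄)(Δx_{t+1}−Δx̄) = -24.7778
Denominator Σ(Δx_t−Δx̄)² = 78.0000
r_1(Δx) = -24.7778 / 78.0000 = -0.318

-0.318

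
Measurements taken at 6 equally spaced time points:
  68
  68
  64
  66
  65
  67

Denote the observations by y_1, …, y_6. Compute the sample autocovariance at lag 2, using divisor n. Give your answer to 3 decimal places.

Mean ȳ = (68 + 68 + 64 + 66 + 65 + 67)/6 = 66.3333
Σ_{t=1}^{4}(y_t−ȳ)(y_{t+2}−ȳ) = -1.5556
γ_2 = -1.5556 / 6 = -0.259

-0.259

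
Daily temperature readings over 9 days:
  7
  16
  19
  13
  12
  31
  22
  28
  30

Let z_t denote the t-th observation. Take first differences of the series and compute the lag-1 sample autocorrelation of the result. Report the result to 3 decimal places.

-0.478

First differences Δz: 9, 3, -6, -1, 19, -9, 6, 2
Mean of differences = 2.8750
Numerator Σ(Δz_t−Δz̄)(Δz_{t+1}−Δz̄) = -259.7656
Denominator Σ(Δz_t−Δz̄)² = 542.8750
r_1(Δz) = -259.7656 / 542.8750 = -0.478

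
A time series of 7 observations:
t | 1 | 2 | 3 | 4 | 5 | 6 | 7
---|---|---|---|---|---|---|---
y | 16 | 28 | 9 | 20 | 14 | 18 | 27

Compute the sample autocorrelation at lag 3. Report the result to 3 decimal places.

Mean ȳ = (16 + 28 + 9 + 20 + 14 + 18 + 27)/7 = 18.8571
Numerator Σ_{t=1}^{4}(y_t−ȳ)(y_{t+3}−ȳ) = -29.9184
Denominator Σ(y_t−ȳ)² = 280.8571
r_3 = -29.9184 / 280.8571 = -0.107

-0.107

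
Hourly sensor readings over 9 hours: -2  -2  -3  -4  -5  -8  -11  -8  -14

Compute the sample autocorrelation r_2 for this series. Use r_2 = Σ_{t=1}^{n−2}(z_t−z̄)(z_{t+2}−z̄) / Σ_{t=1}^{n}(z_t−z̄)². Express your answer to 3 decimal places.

Mean z̄ = (-2 − 2 − 3 − 4 − 5 − 8 − 11 − 8 − 14)/9 = -6.3333
Numerator Σ_{t=1}^{7}(z_t−z̄)(z_{t+2}−z̄) = 57.4444
Denominator Σ(z_t−z̄)² = 142.0000
r_2 = 57.4444 / 142.0000 = 0.405

0.405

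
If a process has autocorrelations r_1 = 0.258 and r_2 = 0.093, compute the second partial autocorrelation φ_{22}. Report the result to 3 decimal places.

φ_{22} = (r_2 − r_1²) / (1 − r_1²)
r_1² = (0.258)² = 0.066564
Numerator = 0.093 − 0.0666 = 0.0264; denominator = 1 − 0.0666 = 0.9334
φ_{22} = 0.0264 / 0.9334 = 0.028

0.028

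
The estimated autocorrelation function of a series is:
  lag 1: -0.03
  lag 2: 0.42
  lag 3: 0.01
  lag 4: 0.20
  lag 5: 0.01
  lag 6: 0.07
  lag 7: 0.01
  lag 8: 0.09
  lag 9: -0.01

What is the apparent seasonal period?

2

The largest autocorrelation is r_2 = 0.42, with a weaker echo at lag 4 (0.20); the remaining lags stay at or below 0.09.
The dominant spike at lag 2 indicates a seasonal period of 2.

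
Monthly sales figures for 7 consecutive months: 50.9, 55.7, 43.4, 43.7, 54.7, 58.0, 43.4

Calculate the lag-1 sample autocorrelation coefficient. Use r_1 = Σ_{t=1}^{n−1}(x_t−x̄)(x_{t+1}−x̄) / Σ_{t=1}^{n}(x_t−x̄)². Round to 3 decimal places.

-0.144

Mean x̄ = (50.9 + 55.7 + 43.4 + 43.7 + 54.7 + 58.0 + 43.4)/7 = 49.9714
Deviations from mean: 0.9286, 5.7286, -6.5714, -6.2714, 4.7286, 8.0286, -6.5714
Σ(x_t−x̄)(x_{t+1}−x̄) = (5.3194) + (-37.6449) + (41.2122) + (-29.6549) + (37.9637) + (-52.7592) = -35.5637
Denominator Σ(x_t−x̄)² = 246.1943
r_1 = -35.5637 / 246.1943 = -0.144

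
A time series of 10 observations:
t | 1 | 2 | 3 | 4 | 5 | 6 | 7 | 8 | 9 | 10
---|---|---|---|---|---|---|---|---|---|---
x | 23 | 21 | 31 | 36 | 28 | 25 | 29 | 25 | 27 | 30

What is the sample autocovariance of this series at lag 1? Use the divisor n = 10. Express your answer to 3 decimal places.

Mean x̄ = (23 + 21 + 31 + 36 + 28 + 25 + 29 + 25 + 27 + 30)/10 = 27.5000
Σ_{t=1}^{9}(x_t−x̄)(x_{t+1}−x̄) = 31.7500
γ_1 = 31.7500 / 10 = 3.175

3.175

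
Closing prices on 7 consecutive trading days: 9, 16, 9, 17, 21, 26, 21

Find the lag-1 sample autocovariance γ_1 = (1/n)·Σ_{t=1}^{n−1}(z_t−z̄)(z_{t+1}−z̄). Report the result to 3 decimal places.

12.571

Mean z̄ = (9 + 16 + 9 + 17 + 21 + 26 + 21)/7 = 17.0000
Deviations: -8.0000, -1.0000, -8.0000, 0.0000, 4.0000, 9.0000, 4.0000
Σ_{t=1}^{6}(z_t−z̄)(z_{t+1}−z̄) = 88.0000
γ_1 = 88.0000 / 7 = 12.571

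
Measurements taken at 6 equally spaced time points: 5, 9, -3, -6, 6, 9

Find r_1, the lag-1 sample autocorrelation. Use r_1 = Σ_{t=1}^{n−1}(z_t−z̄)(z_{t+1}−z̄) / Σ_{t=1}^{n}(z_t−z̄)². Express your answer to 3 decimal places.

Mean z̄ = (5 + 9 − 3 − 6 + 6 + 9)/6 = 3.3333
Deviations from mean: 1.6667, 5.6667, -6.3333, -9.3333, 2.6667, 5.6667
Σ(z_t−z̄)(z_{t+1}−z̄) = (9.4444) + (-35.8889) + (59.1111) + (-24.8889) + (15.1111) = 22.8889
Denominator Σ(z_t−z̄)² = 201.3333
r_1 = 22.8889 / 201.3333 = 0.114

0.114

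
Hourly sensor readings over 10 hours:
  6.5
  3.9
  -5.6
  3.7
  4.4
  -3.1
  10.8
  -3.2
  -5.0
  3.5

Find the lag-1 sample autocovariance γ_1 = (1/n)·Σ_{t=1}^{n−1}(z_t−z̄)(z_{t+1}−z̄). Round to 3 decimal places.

-9.602

Mean z̄ = (6.5 + 3.9 − 5.6 + 3.7 + 4.4 − 3.1 + 10.8 − 3.2 − 5.0 + 3.5)/10 = 1.5900
Σ_{t=1}^{9}(z_t−z̄)(z_{t+1}−z̄) = -96.0191
γ_1 = -96.0191 / 10 = -9.602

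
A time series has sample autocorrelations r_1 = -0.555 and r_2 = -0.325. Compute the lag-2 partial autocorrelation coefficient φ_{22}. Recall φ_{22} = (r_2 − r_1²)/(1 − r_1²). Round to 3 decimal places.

φ_{22} = (r_2 − r_1²) / (1 − r_1²)
r_1² = (-0.555)² = 0.308025
Numerator = -0.325 − 0.3080 = -0.6330; denominator = 1 − 0.3080 = 0.6920
φ_{22} = -0.6330 / 0.6920 = -0.915

-0.915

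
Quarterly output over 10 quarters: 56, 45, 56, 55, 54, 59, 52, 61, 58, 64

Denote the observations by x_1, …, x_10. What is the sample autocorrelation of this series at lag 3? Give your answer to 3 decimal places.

-0.041

Mean x̄ = (56 + 45 + 56 + 55 + 54 + 59 + 52 + 61 + 58 + 64)/10 = 56.0000
Σ(x_t−x̄)(x_{t+3}−x̄) = (0.0000) + (22.0000) + (0.0000) + (4.0000) + (-10.0000) + (6.0000) + (-32.0000) = -10.0000
Denominator Σ(x_t−x̄)² = 244.0000
r_3 = -10.0000 / 244.0000 = -0.041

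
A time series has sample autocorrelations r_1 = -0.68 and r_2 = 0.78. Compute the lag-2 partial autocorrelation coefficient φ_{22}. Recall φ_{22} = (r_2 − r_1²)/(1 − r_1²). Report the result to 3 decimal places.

0.591

φ_{22} = (r_2 − r_1²) / (1 − r_1²)
r_1² = (-0.68)² = 0.4624
Numerator = 0.78 − 0.4624 = 0.3176; denominator = 1 − 0.4624 = 0.5376
φ_{22} = 0.3176 / 0.5376 = 0.591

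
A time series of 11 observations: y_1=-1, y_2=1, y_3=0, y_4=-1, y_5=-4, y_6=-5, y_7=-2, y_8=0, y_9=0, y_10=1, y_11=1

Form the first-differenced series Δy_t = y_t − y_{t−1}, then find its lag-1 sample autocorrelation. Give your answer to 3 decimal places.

0.269

First differences Δy: 2, -1, -1, -3, -1, 3, 2, 0, 1, 0
Mean of differences = 0.2000
Numerator Σ(Δy_t−Δȳ)(Δy_{t+1}−Δȳ) = 7.9600
Denominator Σ(Δy_t−Δȳ)² = 29.6000
r_1(Δy) = 7.9600 / 29.6000 = 0.269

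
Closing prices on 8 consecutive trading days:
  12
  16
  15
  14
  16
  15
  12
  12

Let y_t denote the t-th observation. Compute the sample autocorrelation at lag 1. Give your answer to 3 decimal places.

Mean ȳ = (12 + 16 + 15 + 14 + 16 + 15 + 12 + 12)/8 = 14.0000
Deviations from mean: -2.0000, 2.0000, 1.0000, 0.0000, 2.0000, 1.0000, -2.0000, -2.0000
Σ(y_t−ȳ)(y_{t+1}−ȳ) = (-4.0000) + (2.0000) + (0.0000) + (0.0000) + (2.0000) + (-2.0000) + (4.0000) = 2.0000
Denominator Σ(y_t−ȳ)² = 22.0000
r_1 = 2.0000 / 22.0000 = 0.091

0.091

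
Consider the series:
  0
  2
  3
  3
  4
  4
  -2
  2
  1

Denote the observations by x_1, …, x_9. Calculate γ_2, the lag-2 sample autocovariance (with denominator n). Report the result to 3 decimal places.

Mean x̄ = (0 + 2 + 3 + 3 + 4 + 4 − 2 + 2 + 1)/9 = 1.8889
Σ_{t=1}^{7}(x_t−x̄)(x_{t+2}−x̄) = -1.8025
γ_2 = -1.8025 / 9 = -0.200

-0.200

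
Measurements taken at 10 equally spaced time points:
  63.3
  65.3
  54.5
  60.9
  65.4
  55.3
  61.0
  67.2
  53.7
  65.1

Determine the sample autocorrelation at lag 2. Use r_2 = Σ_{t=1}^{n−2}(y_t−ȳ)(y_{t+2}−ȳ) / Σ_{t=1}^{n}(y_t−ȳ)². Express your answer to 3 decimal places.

Mean ȳ = (63.3 + 65.3 + 54.5 + 60.9 + 65.4 + 55.3 + 61.0 + 67.2 + 53.7 + 65.1)/10 = 61.1700
Numerator Σ_{t=1}^{8}(y_t−ȳ)(y_{t+2}−ȳ) = -53.0988
Denominator Σ(y_t−ȳ)² = 226.1410
r_2 = -53.0988 / 226.1410 = -0.235

-0.235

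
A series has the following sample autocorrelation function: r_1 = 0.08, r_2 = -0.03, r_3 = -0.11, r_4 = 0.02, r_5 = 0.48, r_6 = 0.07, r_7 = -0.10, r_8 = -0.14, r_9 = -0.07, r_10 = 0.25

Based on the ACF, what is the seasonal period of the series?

5

The largest autocorrelation is r_5 = 0.48, with a weaker echo at lag 10 (0.25); the remaining lags stay at or below 0.08.
The dominant spike at lag 5 indicates a seasonal period of 5.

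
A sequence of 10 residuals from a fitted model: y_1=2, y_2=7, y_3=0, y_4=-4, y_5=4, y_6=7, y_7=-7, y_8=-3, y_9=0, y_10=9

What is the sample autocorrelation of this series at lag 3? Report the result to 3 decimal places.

-0.135

Mean ȳ = (2 + 7 + 0 − 4 + 4 + 7 − 7 − 3 + 0 + 9)/10 = 1.5000
Σ(y_t−ȳ)(y_{t+3}−ȳ) = (-2.7500) + (13.7500) + (-8.2500) + (46.7500) + (-11.2500) + (-8.2500) + (-63.7500) = -33.7500
Denominator Σ(y_t−ȳ)² = 250.5000
r_3 = -33.7500 / 250.5000 = -0.135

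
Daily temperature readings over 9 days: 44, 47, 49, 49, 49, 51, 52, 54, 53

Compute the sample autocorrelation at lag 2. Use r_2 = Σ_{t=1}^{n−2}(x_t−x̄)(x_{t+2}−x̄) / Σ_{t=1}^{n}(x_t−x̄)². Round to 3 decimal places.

Mean x̄ = (44 + 47 + 49 + 49 + 49 + 51 + 52 + 54 + 53)/9 = 49.7778
Σ(x_t−x̄)(x_{t+2}−x̄) = (4.4938) + (2.1605) + (0.6049) + (-0.9506) + (-1.7284) + (5.1605) + (7.1605) = 16.9012
Denominator Σ(x_t−x̄)² = 77.5556
r_2 = 16.9012 / 77.5556 = 0.218

0.218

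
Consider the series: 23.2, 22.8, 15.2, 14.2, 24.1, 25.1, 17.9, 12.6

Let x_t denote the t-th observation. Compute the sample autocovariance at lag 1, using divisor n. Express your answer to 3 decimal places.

3.065

Mean x̄ = (23.2 + 22.8 + 15.2 + 14.2 + 24.1 + 25.1 + 17.9 + 12.6)/8 = 19.3875
Deviations: 3.8125, 3.4125, -4.1875, -5.1875, 4.7125, 5.7125, -1.4875, -6.7875
Σ_{t=1}^{7}(x_t−x̄)(x_{t+1}−x̄) = 24.5161
γ_1 = 24.5161 / 8 = 3.065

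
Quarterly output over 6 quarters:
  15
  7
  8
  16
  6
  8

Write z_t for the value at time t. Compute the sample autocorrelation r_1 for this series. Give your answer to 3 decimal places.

Mean z̄ = (15 + 7 + 8 + 16 + 6 + 8)/6 = 10.0000
Deviations from mean: 5.0000, -3.0000, -2.0000, 6.0000, -4.0000, -2.0000
Σ(z_t−z̄)(z_{t+1}−z̄) = (-15.0000) + (6.0000) + (-12.0000) + (-24.0000) + (8.0000) = -37.0000
Denominator Σ(z_t−z̄)² = 94.0000
r_1 = -37.0000 / 94.0000 = -0.394

-0.394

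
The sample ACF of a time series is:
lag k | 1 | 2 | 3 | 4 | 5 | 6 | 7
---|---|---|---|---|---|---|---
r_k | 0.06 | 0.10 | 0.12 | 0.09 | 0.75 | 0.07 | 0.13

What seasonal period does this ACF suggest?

The largest autocorrelation is r_5 = 0.75; the remaining lags stay at or below 0.13.
The dominant spike at lag 5 indicates a seasonal period of 5.

5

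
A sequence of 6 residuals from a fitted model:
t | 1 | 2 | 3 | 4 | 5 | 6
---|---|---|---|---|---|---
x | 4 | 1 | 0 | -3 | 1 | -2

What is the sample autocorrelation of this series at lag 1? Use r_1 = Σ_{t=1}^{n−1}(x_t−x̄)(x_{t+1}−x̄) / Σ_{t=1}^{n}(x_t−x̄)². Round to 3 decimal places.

-0.028

Mean x̄ = (4 + 1 + 0 − 3 + 1 − 2)/6 = 0.1667
Numerator Σ_{t=1}^{5}(x_t−x̄)(x_{t+1}−x̄) = -0.8611
Denominator Σ(x_t−x̄)² = 30.8333
r_1 = -0.8611 / 30.8333 = -0.028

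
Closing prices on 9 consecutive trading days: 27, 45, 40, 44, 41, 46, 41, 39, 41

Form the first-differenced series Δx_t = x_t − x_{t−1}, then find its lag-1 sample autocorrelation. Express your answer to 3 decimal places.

-0.365

First differences Δx: 18, -5, 4, -3, 5, -5, -2, 2
Mean of differences = 1.7500
Numerator Σ(Δx_t−Δx̄)(Δx_{t+1}−Δx̄) = -148.5625
Denominator Σ(Δx_t−Δx̄)² = 407.5000
r_1(Δx) = -148.5625 / 407.5000 = -0.365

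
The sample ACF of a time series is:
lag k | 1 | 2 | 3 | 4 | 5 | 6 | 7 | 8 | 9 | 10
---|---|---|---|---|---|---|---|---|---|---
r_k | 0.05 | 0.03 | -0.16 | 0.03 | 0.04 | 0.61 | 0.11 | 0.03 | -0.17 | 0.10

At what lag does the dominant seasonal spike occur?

The largest autocorrelation is r_6 = 0.61; the remaining lags stay at or below 0.11.
The dominant spike at lag 6 indicates a seasonal period of 6.

6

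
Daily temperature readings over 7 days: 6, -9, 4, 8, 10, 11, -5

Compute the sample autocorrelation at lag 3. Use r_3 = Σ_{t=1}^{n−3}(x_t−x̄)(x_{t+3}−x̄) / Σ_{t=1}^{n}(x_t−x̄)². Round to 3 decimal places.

-0.296

Mean x̄ = (6 − 9 + 4 + 8 + 10 + 11 − 5)/7 = 3.5714
Σ(x_t−x̄)(x_{t+3}−x̄) = (10.7551) + (-80.8163) + (3.1837) + (-37.9592) = -104.8367
Denominator Σ(x_t−x̄)² = 353.7143
r_3 = -104.8367 / 353.7143 = -0.296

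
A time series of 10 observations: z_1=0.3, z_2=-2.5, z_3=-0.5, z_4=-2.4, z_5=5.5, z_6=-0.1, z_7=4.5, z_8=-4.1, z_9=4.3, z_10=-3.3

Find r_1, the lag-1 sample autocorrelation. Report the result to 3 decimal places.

-0.585

Mean z̄ = (0.3 − 2.5 − 0.5 − 2.4 + 5.5 − 0.1 + 4.5 − 4.1 + 4.3 − 3.3)/10 = 0.1700
Numerator Σ_{t=1}^{9}(z_t−z̄)(z_{t+1}−z̄) = -63.5979
Denominator Σ(z_t−z̄)² = 108.7610
r_1 = -63.5979 / 108.7610 = -0.585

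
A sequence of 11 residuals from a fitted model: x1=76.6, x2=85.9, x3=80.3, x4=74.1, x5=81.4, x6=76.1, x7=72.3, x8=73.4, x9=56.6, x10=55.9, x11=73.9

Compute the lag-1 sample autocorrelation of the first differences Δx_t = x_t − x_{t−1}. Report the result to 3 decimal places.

-0.131

First differences Δx: 9.3, -5.6, -6.2, 7.3, -5.3, -3.8, 1.1, -16.8, -0.7, 18.0
Mean of differences = -0.2700
Numerator Σ(Δx_t−Δx̄)(Δx_{t+1}−Δx̄) = -112.8429
Denominator Σ(Δx_t−Δx̄)² = 859.3210
r_1(Δx) = -112.8429 / 859.3210 = -0.131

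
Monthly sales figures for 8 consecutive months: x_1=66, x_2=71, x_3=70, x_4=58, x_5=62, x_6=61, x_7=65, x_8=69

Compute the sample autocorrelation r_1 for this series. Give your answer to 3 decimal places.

Mean x̄ = (66 + 71 + 70 + 58 + 62 + 61 + 65 + 69)/8 = 65.2500
Σ(x_t−x̄)(x_{t+1}−x̄) = (4.3125) + (27.3125) + (-34.4375) + (23.5625) + (13.8125) + (1.0625) + (-0.9375) = 34.6875
Denominator Σ(x_t−x̄)² = 151.5000
r_1 = 34.6875 / 151.5000 = 0.229

0.229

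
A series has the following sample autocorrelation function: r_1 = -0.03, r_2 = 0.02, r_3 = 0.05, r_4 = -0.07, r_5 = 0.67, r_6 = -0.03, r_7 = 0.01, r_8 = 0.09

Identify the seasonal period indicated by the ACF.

The largest autocorrelation is r_5 = 0.67; the remaining lags stay at or below 0.09.
The dominant spike at lag 5 indicates a seasonal period of 5.

5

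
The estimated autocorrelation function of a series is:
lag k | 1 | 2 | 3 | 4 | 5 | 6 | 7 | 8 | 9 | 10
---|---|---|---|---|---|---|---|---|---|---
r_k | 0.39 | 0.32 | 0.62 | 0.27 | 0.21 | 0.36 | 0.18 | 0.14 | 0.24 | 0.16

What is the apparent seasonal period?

3

The largest autocorrelation is r_3 = 0.62; the remaining lags stay at or below 0.39. The elevated value at lag 1 (0.39), dropping to 0.32 at lag 2, reflects decaying short-term dependence rather than seasonality.
The dominant spike at lag 3 indicates a seasonal period of 3.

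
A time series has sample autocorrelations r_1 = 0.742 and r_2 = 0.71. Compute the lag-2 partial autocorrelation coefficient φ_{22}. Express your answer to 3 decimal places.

φ_{22} = (r_2 − r_1²) / (1 − r_1²)
r_1² = (0.742)² = 0.550564
Numerator = 0.71 − 0.5506 = 0.1594; denominator = 1 − 0.5506 = 0.4494
φ_{22} = 0.1594 / 0.4494 = 0.355

0.355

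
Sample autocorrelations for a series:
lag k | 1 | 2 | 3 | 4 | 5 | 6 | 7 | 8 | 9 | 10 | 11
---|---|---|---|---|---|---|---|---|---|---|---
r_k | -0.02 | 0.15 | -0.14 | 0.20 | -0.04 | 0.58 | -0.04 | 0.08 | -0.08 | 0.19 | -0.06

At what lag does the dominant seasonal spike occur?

6

The largest autocorrelation is r_6 = 0.58; the remaining lags stay at or below 0.20.
The dominant spike at lag 6 indicates a seasonal period of 6.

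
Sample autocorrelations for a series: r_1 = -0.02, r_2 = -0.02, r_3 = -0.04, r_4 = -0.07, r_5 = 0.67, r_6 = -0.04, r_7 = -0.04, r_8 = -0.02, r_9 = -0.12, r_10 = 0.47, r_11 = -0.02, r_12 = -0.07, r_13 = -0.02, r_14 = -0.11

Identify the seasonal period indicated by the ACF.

The largest autocorrelation is r_5 = 0.67, with a weaker echo at lag 10 (0.47); the remaining lags stay at or below -0.02.
The dominant spike at lag 5 indicates a seasonal period of 5.

5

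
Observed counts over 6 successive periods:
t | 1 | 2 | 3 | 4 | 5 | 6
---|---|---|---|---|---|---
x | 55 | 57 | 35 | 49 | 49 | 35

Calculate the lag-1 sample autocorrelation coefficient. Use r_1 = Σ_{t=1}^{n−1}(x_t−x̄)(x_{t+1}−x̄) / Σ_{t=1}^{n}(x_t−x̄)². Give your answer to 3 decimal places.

-0.182

Mean x̄ = (55 + 57 + 35 + 49 + 49 + 35)/6 = 46.6667
Deviations from mean: 8.3333, 10.3333, -11.6667, 2.3333, 2.3333, -11.6667
Σ(x_t−x̄)(x_{t+1}−x̄) = (86.1111) + (-120.5556) + (-27.2222) + (5.4444) + (-27.2222) = -83.4444
Denominator Σ(x_t−x̄)² = 459.3333
r_1 = -83.4444 / 459.3333 = -0.182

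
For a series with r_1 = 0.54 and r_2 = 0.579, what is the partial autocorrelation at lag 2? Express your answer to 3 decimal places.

φ_{22} = (r_2 − r_1²) / (1 − r_1²)
r_1² = (0.54)² = 0.2916
Numerator = 0.579 − 0.2916 = 0.2874; denominator = 1 − 0.2916 = 0.7084
φ_{22} = 0.2874 / 0.7084 = 0.406

0.406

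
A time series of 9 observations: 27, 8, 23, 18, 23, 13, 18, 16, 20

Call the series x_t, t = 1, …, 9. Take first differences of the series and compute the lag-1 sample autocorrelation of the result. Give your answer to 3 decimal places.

-0.641

First differences Δx: -19, 15, -5, 5, -10, 5, -2, 4
Mean of differences = -0.8750
Numerator Σ(Δx_t−Δx̄)(Δx_{t+1}−Δx̄) = -496.7656
Denominator Σ(Δx_t−Δx̄)² = 774.8750
r_1(Δx) = -496.7656 / 774.8750 = -0.641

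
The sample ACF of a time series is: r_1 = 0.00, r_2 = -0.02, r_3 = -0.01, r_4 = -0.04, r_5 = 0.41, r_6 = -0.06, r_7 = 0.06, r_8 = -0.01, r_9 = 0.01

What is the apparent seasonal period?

5

The largest autocorrelation is r_5 = 0.41; the remaining lags stay at or below 0.06.
The dominant spike at lag 5 indicates a seasonal period of 5.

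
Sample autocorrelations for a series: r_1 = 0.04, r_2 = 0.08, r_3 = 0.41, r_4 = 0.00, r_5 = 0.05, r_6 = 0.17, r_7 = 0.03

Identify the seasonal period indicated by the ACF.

3

The largest autocorrelation is r_3 = 0.41, with a weaker echo at lag 6 (0.17); the remaining lags stay at or below 0.08.
The dominant spike at lag 3 indicates a seasonal period of 3.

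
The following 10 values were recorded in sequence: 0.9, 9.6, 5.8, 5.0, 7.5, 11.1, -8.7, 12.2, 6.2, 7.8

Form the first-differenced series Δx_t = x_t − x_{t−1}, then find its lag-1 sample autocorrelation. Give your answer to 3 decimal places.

First differences Δx: 8.7, -3.8, -0.8, 2.5, 3.6, -19.8, 20.9, -6.0, 1.6
Mean of differences = 0.7667
Numerator Σ(Δx_t−Δx̄)(Δx_{t+1}−Δx̄) = -641.1011
Denominator Σ(Δx_t−Δx̄)² = 972.1000
r_1(Δx) = -641.1011 / 972.1000 = -0.660

-0.660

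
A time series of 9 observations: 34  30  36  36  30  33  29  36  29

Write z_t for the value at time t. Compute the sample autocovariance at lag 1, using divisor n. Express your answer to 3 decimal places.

-4.071

Mean z̄ = (34 + 30 + 36 + 36 + 30 + 33 + 29 + 36 + 29)/9 = 32.5556
Σ_{t=1}^{8}(z_t−z̄)(z_{t+1}−z̄) = -36.6420
γ_1 = -36.6420 / 9 = -4.071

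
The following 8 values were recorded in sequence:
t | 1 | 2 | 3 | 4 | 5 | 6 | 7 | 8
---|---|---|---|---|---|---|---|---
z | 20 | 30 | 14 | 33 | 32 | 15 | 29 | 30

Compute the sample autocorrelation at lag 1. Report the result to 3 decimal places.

-0.480

Mean z̄ = (20 + 30 + 14 + 33 + 32 + 15 + 29 + 30)/8 = 25.3750
Deviations from mean: -5.3750, 4.6250, -11.3750, 7.6250, 6.6250, -10.3750, 3.6250, 4.6250
Σ(z_t−z̄)(z_{t+1}−z̄) = (-24.8594) + (-52.6094) + (-86.7344) + (50.5156) + (-68.7344) + (-37.6094) + (16.7656) = -203.2656
Denominator Σ(z_t−z̄)² = 423.8750
r_1 = -203.2656 / 423.8750 = -0.480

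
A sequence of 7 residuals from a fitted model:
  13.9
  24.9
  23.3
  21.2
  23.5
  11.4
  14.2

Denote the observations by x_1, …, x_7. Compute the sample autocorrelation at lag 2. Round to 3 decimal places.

Mean x̄ = (13.9 + 24.9 + 23.3 + 21.2 + 23.5 + 11.4 + 14.2)/7 = 18.9143
Numerator Σ_{t=1}^{5}(x_t−x̄)(x_{t+2}−x̄) = -26.9918
Denominator Σ(x_t−x̄)² = 185.1486
r_2 = -26.9918 / 185.1486 = -0.146

-0.146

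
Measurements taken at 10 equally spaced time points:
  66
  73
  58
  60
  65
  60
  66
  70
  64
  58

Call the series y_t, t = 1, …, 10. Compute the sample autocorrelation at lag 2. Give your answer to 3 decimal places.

Mean ȳ = (66 + 73 + 58 + 60 + 65 + 60 + 66 + 70 + 64 + 58)/10 = 64.0000
Numerator Σ_{t=1}^{8}(y_t−ȳ)(y_{t+2}−ȳ) = -96.0000
Denominator Σ(y_t−ȳ)² = 230.0000
r_2 = -96.0000 / 230.0000 = -0.417

-0.417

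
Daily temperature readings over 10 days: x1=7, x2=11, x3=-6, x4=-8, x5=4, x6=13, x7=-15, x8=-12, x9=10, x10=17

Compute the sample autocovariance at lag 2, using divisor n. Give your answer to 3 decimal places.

Mean x̄ = (7 + 11 − 6 − 8 + 4 + 13 − 15 − 12 + 10 + 17)/10 = 2.1000
Σ_{t=1}^{8}(x_t−x̄)(x_{t+2}−x̄) = -786.4200
γ_2 = -786.4200 / 10 = -78.642

-78.642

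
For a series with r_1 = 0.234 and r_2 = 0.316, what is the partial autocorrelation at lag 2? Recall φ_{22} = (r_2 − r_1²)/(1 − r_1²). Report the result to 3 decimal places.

0.276

φ_{22} = (r_2 − r_1²) / (1 − r_1²)
r_1² = (0.234)² = 0.054756
Numerator = 0.316 − 0.0548 = 0.2612; denominator = 1 − 0.0548 = 0.9452
φ_{22} = 0.2612 / 0.9452 = 0.276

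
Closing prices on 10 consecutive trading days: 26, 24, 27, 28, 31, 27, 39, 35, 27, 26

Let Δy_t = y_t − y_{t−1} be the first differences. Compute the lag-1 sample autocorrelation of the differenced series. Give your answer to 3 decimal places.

First differences Δy: -2, 3, 1, 3, -4, 12, -4, -8, -1
Mean of differences = 0.0000
Numerator Σ(Δy_t−Δȳ)(Δy_{t+1}−Δȳ) = -68.0000
Denominator Σ(Δy_t−Δȳ)² = 264.0000
r_1(Δy) = -68.0000 / 264.0000 = -0.258

-0.258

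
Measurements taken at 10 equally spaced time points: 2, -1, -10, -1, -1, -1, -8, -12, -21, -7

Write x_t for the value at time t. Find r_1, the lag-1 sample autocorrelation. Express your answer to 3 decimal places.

0.352

Mean x̄ = (2 − 1 − 10 − 1 − 1 − 1 − 8 − 12 − 21 − 7)/10 = -6.0000
Numerator Σ_{t=1}^{9}(x_t−x̄)(x_{t+1}−x̄) = 157.0000
Denominator Σ(x_t−x̄)² = 446.0000
r_1 = 157.0000 / 446.0000 = 0.352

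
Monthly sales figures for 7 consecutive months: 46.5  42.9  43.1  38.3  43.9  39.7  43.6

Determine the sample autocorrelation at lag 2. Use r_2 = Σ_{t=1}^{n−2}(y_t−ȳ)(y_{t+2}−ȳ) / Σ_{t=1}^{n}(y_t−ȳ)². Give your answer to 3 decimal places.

0.332

Mean ȳ = (46.5 + 42.9 + 43.1 + 38.3 + 43.9 + 39.7 + 43.6)/7 = 42.5714
Deviations from mean: 3.9286, 0.3286, 0.5286, -4.2714, 1.3286, -2.8714, 1.0286
Numerator Σ_{t=1}^{5}(y_t−ȳ)(y_{t+2}−ȳ) = 15.0069
Denominator Σ(y_t−ȳ)² = 45.1343
r_2 = 15.0069 / 45.1343 = 0.332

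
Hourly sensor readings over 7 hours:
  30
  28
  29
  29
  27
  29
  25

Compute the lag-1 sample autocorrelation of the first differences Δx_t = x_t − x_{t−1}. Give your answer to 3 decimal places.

First differences Δx: -2, 1, 0, -2, 2, -4
Mean of differences = -0.8333
Numerator Σ(Δx_t−Δx̄)(Δx_{t+1}−Δx̄) = -13.8611
Denominator Σ(Δx_t−Δx̄)² = 24.8333
r_1(Δx) = -13.8611 / 24.8333 = -0.558

-0.558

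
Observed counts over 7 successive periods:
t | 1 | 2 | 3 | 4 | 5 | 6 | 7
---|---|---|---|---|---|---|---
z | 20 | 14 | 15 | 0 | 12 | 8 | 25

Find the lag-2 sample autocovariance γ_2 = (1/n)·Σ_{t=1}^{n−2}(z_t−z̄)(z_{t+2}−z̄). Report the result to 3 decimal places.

Mean z̄ = (20 + 14 + 15 + 0 + 12 + 8 + 25)/7 = 13.4286
Deviations: 6.5714, 0.5714, 1.5714, -13.4286, -1.4286, -5.4286, 11.5714
Σ_{t=1}^{5}(z_t−z̄)(z_{t+2}−z̄) = 56.7755
γ_2 = 56.7755 / 7 = 8.111

8.111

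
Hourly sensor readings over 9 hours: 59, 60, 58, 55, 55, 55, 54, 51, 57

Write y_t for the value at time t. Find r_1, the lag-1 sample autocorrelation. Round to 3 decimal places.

Mean ȳ = (59 + 60 + 58 + 55 + 55 + 55 + 54 + 51 + 57)/9 = 56.0000
Numerator Σ_{t=1}^{8}(y_t−ȳ)(y_{t+1}−ȳ) = 27.0000
Denominator Σ(y_t−ȳ)² = 62.0000
r_1 = 27.0000 / 62.0000 = 0.435

0.435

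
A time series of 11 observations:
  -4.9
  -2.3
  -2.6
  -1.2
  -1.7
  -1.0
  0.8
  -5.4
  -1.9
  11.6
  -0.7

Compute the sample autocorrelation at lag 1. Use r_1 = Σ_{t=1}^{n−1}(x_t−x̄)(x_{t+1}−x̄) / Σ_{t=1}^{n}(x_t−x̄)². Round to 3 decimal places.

-0.024

Mean x̄ = (-4.9 − 2.3 − 2.6 − 1.2 − 1.7 − 1.0 + 0.8 − 5.4 − 1.9 + 11.6 − 0.7)/11 = -0.8455
Numerator Σ_{t=1}^{10}(x_t−x̄)(x_{t+1}−x̄) = -4.7530
Denominator Σ(x_t−x̄)² = 201.9873
r_1 = -4.7530 / 201.9873 = -0.024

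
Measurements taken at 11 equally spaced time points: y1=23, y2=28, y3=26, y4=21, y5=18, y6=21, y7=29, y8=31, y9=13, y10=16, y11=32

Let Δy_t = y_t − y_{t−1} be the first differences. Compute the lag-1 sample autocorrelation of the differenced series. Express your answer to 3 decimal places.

0.019

First differences Δy: 5, -2, -5, -3, 3, 8, 2, -18, 3, 16
Mean of differences = 0.9000
Numerator Σ(Δy_t−Δȳ)(Δy_{t+1}−Δȳ) = 13.9900
Denominator Σ(Δy_t−Δȳ)² = 720.9000
r_1(Δy) = 13.9900 / 720.9000 = 0.019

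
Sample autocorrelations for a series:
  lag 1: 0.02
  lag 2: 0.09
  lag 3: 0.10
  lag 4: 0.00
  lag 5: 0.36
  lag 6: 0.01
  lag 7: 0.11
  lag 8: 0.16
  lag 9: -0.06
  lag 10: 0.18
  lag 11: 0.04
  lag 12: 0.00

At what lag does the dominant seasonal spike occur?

5

The largest autocorrelation is r_5 = 0.36, with a weaker echo at lag 10 (0.18); the remaining lags stay at or below 0.16.
The dominant spike at lag 5 indicates a seasonal period of 5.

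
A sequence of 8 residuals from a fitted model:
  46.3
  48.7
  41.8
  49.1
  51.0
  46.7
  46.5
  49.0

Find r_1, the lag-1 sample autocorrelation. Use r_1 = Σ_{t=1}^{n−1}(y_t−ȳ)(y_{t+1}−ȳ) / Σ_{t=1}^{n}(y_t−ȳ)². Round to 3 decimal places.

Mean ȳ = (46.3 + 48.7 + 41.8 + 49.1 + 51.0 + 46.7 + 46.5 + 49.0)/8 = 47.3875
Numerator Σ_{t=1}^{7}(y_t−ȳ)(y_{t+1}−ȳ) = -15.4477
Denominator Σ(y_t−ȳ)² = 53.9688
r_1 = -15.4477 / 53.9688 = -0.286

-0.286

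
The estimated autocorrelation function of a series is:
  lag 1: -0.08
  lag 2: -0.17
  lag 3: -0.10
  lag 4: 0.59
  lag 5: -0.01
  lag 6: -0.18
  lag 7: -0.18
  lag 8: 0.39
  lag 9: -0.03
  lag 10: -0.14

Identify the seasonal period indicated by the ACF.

4

The largest autocorrelation is r_4 = 0.59, with a weaker echo at lag 8 (0.39); the remaining lags stay at or below -0.01.
The dominant spike at lag 4 indicates a seasonal period of 4.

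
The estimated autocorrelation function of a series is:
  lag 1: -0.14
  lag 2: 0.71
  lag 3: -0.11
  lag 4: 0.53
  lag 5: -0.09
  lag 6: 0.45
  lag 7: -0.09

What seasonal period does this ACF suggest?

The largest autocorrelation is r_2 = 0.71, with weaker echoes at lags 4 (0.53) and 6 (0.45); the remaining lags stay at or below -0.09.
The dominant spike at lag 2 indicates a seasonal period of 2.

2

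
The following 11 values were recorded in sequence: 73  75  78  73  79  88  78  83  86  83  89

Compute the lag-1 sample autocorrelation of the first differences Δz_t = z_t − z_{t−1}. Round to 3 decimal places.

-0.494

First differences Δz: 2, 3, -5, 6, 9, -10, 5, 3, -3, 6
Mean of differences = 1.6000
Numerator Σ(Δz_t−Δz̄)(Δz_{t+1}−Δz̄) = -152.3600
Denominator Σ(Δz_t−Δz̄)² = 308.4000
r_1(Δz) = -152.3600 / 308.4000 = -0.494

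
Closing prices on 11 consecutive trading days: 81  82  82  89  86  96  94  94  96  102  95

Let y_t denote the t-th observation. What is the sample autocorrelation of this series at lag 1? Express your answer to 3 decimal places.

0.632

Mean ȳ = (81 + 82 + 82 + 89 + 86 + 96 + 94 + 94 + 96 + 102 + 95)/11 = 90.6364
Numerator Σ_{t=1}^{10}(y_t−ȳ)(y_{t+1}−ȳ) = 312.5950
Denominator Σ(y_t−ȳ)² = 494.5455
r_1 = 312.5950 / 494.5455 = 0.632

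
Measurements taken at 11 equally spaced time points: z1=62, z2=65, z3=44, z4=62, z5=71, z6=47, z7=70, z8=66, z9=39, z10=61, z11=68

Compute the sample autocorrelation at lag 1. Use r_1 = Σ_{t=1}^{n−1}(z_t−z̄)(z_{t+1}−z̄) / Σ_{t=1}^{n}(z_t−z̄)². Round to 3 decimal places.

-0.360

Mean z̄ = (62 + 65 + 44 + 62 + 71 + 47 + 70 + 66 + 39 + 61 + 68)/11 = 59.5455
Numerator Σ_{t=1}^{10}(z_t−z̄)(z_{t+1}−z̄) = -439.0248
Denominator Σ(z_t−z̄)² = 1218.7273
r_1 = -439.0248 / 1218.7273 = -0.360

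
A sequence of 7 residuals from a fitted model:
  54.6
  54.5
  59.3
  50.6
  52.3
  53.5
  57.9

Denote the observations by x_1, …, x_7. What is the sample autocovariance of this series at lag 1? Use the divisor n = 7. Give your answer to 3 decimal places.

-1.568

Mean x̄ = (54.6 + 54.5 + 59.3 + 50.6 + 52.3 + 53.5 + 57.9)/7 = 54.6714
Σ_{t=1}^{6}(x_t−x̄)(x_{t+1}−x̄) = -10.9751
γ_1 = -10.9751 / 7 = -1.568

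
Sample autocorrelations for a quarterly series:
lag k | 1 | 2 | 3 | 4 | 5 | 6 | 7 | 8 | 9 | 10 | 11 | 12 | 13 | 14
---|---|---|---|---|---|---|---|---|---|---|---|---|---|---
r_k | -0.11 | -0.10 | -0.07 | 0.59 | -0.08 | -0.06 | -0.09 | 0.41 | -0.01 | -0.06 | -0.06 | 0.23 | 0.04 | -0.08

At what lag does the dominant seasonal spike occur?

4

The largest autocorrelation is r_4 = 0.59, with weaker echoes at lags 8 (0.41) and 12 (0.23); the remaining lags stay at or below 0.04.
The dominant spike at lag 4 indicates a seasonal period of 4.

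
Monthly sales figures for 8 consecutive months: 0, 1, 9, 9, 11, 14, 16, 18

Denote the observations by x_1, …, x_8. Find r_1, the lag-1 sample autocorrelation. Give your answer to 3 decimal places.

0.584

Mean x̄ = (0 + 1 + 9 + 9 + 11 + 14 + 16 + 18)/8 = 9.7500
Deviations from mean: -9.7500, -8.7500, -0.7500, -0.7500, 1.2500, 4.2500, 6.2500, 8.2500
Numerator Σ_{t=1}^{7}(x_t−x̄)(x_{t+1}−x̄) = 174.9375
Denominator Σ(x_t−x̄)² = 299.5000
r_1 = 174.9375 / 299.5000 = 0.584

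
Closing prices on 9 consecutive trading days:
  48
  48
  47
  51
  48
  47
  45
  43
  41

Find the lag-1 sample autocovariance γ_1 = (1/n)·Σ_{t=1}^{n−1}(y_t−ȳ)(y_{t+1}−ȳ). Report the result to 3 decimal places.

Mean ȳ = (48 + 48 + 47 + 51 + 48 + 47 + 45 + 43 + 41)/9 = 46.4444
Σ_{t=1}^{8}(y_t−ȳ)(y_{t+1}−ȳ) = 36.6914
γ_1 = 36.6914 / 9 = 4.077

4.077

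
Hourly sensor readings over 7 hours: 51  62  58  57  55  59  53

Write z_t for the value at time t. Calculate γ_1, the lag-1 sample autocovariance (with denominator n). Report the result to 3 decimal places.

-4.843

Mean z̄ = (51 + 62 + 58 + 57 + 55 + 59 + 53)/7 = 56.4286
Deviations: -5.4286, 5.5714, 1.5714, 0.5714, -1.4286, 2.5714, -3.4286
Σ_{t=1}^{6}(z_t−z̄)(z_{t+1}−z̄) = -33.8980
γ_1 = -33.8980 / 7 = -4.843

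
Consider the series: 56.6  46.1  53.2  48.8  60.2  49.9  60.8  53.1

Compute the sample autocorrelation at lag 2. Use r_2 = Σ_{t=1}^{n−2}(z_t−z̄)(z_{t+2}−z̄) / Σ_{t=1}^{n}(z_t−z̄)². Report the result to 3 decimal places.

0.502

Mean z̄ = (56.6 + 46.1 + 53.2 + 48.8 + 60.2 + 49.9 + 60.8 + 53.1)/8 = 53.5875
Deviations from mean: 3.0125, -7.4875, -0.3875, -4.7875, 6.6125, -3.6875, 7.2125, -0.4875
Numerator Σ_{t=1}^{6}(z_t−z̄)(z_{t+2}−z̄) = 99.2609
Denominator Σ(z_t−z̄)² = 197.7888
r_2 = 99.2609 / 197.7888 = 0.502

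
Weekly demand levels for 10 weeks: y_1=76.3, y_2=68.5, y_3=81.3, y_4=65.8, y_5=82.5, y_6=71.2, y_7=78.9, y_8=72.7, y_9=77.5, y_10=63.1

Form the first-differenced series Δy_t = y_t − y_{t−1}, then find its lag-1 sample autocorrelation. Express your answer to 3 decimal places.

First differences Δy: -7.8, 12.8, -15.5, 16.7, -11.3, 7.7, -6.2, 4.8, -14.4
Mean of differences = -1.4667
Numerator Σ(Δy_t−Δȳ)(Δy_{t+1}−Δȳ) = -968.3811
Denominator Σ(Δy_t−Δȳ)² = 1180.2800
r_1(Δy) = -968.3811 / 1180.2800 = -0.820

-0.820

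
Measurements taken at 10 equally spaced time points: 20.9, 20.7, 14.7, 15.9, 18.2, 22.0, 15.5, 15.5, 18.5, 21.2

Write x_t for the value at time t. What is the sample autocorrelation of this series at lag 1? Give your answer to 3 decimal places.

Mean x̄ = (20.9 + 20.7 + 14.7 + 15.9 + 18.2 + 22.0 + 15.5 + 15.5 + 18.5 + 21.2)/10 = 18.3100
Numerator Σ_{t=1}^{9}(x_t−x̄)(x_{t+1}−x̄) = 3.6639
Denominator Σ(x_t−x̄)² = 69.0690
r_1 = 3.6639 / 69.0690 = 0.053

0.053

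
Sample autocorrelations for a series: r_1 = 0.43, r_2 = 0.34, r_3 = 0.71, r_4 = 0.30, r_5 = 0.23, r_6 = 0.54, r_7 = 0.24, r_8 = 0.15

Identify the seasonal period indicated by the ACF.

The largest autocorrelation is r_3 = 0.71, with a weaker echo at lag 6 (0.54); the remaining lags stay at or below 0.43. The elevated value at lag 1 (0.43), dropping to 0.34 at lag 2, reflects decaying short-term dependence rather than seasonality.
The dominant spike at lag 3 indicates a seasonal period of 3.

3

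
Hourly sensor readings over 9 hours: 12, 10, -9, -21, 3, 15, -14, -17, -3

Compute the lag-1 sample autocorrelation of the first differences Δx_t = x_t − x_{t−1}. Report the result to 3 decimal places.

-0.041

First differences Δx: -2, -19, -12, 24, 12, -29, -3, 14
Mean of differences = -1.8750
Numerator Σ(Δx_t−Δx̄)(Δx_{t+1}−Δx̄) = -91.1406
Denominator Σ(Δx_t−Δx̄)² = 2246.8750
r_1(Δx) = -91.1406 / 2246.8750 = -0.041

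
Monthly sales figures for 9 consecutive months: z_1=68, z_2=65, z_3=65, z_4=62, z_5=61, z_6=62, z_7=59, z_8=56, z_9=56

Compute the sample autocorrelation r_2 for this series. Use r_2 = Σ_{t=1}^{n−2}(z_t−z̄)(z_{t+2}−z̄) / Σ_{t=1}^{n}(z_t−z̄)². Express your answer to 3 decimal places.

0.262

Mean z̄ = (68 + 65 + 65 + 62 + 61 + 62 + 59 + 56 + 56)/9 = 61.5556
Numerator Σ_{t=1}^{7}(z_t−z̄)(z_{t+2}−z̄) = 35.1605
Denominator Σ(z_t−z̄)² = 134.2222
r_2 = 35.1605 / 134.2222 = 0.262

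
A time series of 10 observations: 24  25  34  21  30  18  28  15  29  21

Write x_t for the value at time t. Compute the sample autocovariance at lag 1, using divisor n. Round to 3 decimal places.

Mean x̄ = (24 + 25 + 34 + 21 + 30 + 18 + 28 + 15 + 29 + 21)/10 = 24.5000
Σ_{t=1}^{9}(x_t−x̄)(x_{t+1}−x̄) = -198.2500
γ_1 = -198.2500 / 10 = -19.825

-19.825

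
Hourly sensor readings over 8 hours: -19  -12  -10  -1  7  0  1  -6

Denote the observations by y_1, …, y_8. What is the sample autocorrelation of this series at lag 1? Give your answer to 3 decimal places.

0.498

Mean ȳ = (-19 − 12 − 10 − 1 + 7 + 0 + 1 − 6)/8 = -5.0000
Deviations from mean: -14.0000, -7.0000, -5.0000, 4.0000, 12.0000, 5.0000, 6.0000, -1.0000
Σ(y_t−ȳ)(y_{t+1}−ȳ) = (98.0000) + (35.0000) + (-20.0000) + (48.0000) + (60.0000) + (30.0000) + (-6.0000) = 245.0000
Denominator Σ(y_t−ȳ)² = 492.0000
r_1 = 245.0000 / 492.0000 = 0.498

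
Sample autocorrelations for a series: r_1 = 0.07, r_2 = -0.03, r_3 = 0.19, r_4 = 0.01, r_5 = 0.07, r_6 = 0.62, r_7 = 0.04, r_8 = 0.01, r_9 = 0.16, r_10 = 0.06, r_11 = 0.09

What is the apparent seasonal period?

The largest autocorrelation is r_6 = 0.62; the remaining lags stay at or below 0.19.
The dominant spike at lag 6 indicates a seasonal period of 6.

6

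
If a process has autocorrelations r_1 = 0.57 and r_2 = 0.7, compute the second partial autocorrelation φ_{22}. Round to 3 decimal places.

0.556

φ_{22} = (r_2 − r_1²) / (1 − r_1²)
r_1² = (0.57)² = 0.3249
Numerator = 0.7 − 0.3249 = 0.3751; denominator = 1 − 0.3249 = 0.6751
φ_{22} = 0.3751 / 0.6751 = 0.556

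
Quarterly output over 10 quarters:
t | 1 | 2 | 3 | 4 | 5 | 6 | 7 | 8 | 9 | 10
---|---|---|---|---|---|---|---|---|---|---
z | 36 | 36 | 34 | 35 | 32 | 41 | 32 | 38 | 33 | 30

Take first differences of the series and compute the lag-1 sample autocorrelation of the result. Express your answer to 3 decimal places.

-0.762

First differences Δz: 0, -2, 1, -3, 9, -9, 6, -5, -3
Mean of differences = -0.6667
Numerator Σ(Δz_t−Δz̄)(Δz_{t+1}−Δz̄) = -184.4444
Denominator Σ(Δz_t−Δz̄)² = 242.0000
r_1(Δz) = -184.4444 / 242.0000 = -0.762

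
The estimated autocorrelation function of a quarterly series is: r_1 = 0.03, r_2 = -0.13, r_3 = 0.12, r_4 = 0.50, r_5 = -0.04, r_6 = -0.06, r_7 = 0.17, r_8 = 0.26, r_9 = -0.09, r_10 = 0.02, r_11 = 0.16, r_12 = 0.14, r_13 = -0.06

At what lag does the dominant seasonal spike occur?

4

The largest autocorrelation is r_4 = 0.50, with a weaker echo at lag 8 (0.26); the remaining lags stay at or below 0.17.
The dominant spike at lag 4 indicates a seasonal period of 4.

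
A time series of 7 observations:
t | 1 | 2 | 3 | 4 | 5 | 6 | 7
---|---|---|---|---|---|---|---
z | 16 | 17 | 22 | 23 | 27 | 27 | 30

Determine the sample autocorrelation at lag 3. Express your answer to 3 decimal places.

Mean z̄ = (16 + 17 + 22 + 23 + 27 + 27 + 30)/7 = 23.1429
Deviations from mean: -7.1429, -6.1429, -1.1429, -0.1429, 3.8571, 3.8571, 6.8571
Σ(z_t−z̄)(z_{t+3}−z̄) = (1.0204) + (-23.6939) + (-4.4082) + (-0.9796) = -28.0612
Denominator Σ(z_t−z̄)² = 166.8571
r_3 = -28.0612 / 166.8571 = -0.168

-0.168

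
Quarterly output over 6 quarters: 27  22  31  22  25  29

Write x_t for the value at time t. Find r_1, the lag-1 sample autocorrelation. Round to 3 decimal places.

Mean x̄ = (27 + 22 + 31 + 22 + 25 + 29)/6 = 26.0000
Deviations from mean: 1.0000, -4.0000, 5.0000, -4.0000, -1.0000, 3.0000
Numerator Σ_{t=1}^{5}(x_t−x̄)(x_{t+1}−x̄) = -43.0000
Denominator Σ(x_t−x̄)² = 68.0000
r_1 = -43.0000 / 68.0000 = -0.632

-0.632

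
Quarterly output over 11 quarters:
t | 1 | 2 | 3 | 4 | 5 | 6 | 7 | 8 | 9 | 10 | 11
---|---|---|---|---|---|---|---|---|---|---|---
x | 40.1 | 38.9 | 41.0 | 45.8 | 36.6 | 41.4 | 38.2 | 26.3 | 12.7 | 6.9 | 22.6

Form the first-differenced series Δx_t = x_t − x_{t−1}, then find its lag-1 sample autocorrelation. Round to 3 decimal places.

First differences Δx: -1.2, 2.1, 4.8, -9.2, 4.8, -3.2, -11.9, -13.6, -5.8, 15.7
Mean of differences = -1.7500
Numerator Σ(Δx_t−Δx̄)(Δx_{t+1}−Δx̄) = 32.5575
Denominator Σ(Δx_t−Δx̄)² = 722.8850
r_1(Δx) = 32.5575 / 722.8850 = 0.045

0.045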